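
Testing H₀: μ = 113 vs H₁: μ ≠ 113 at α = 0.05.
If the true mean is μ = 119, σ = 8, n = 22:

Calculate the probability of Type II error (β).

SE = σ/√n = 8/√22 = 1.7056
Critical values: μ₀ ± z_0.025×SE = 113 ± 1.960×1.7056
Acceptance region: (109.6570, 116.3430)
Under H₁ (μ = 119): z_high = (116.3430 - 119)/1.7056 = -1.5578, z_low = (109.6570 - 119)/1.7056 = -5.4778
β = P(not reject | H₁) = Φ(-1.5578) - Φ(-5.4778) ≈ 0.0596

Answer: β ≈ 0.0596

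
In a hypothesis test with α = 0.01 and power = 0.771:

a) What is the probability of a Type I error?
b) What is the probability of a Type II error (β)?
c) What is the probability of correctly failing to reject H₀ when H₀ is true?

Answer: a) 0.01, b) 0.229, c) 0.99

Derivation:
a) Type I error probability = α = 0.01
b) Power = P(reject H₀ | H₁ true) = 1 - β = 0.771, so Type II error probability = β = 1 - Power = 0.229
c) P(fail to reject H₀ | H₀ true) = 1 - α = 0.99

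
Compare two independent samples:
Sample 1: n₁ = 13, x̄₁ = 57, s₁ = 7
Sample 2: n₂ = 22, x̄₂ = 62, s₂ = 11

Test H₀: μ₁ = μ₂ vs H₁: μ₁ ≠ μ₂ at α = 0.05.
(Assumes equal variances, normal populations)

Pooled variance: s²_p = [12×7² + 21×11²]/(33) = 94.8182
s_p = 9.7375
SE = s_p×√(1/n₁ + 1/n₂) = 9.7375×√(1/13 + 1/22) = 3.4064
t = (x̄₁ - x̄₂)/SE = (57 - 62)/3.4064 = -1.4678
df = 33, t-critical = ±2.035
Decision: fail to reject H₀

Answer: t = -1.4678, fail to reject H₀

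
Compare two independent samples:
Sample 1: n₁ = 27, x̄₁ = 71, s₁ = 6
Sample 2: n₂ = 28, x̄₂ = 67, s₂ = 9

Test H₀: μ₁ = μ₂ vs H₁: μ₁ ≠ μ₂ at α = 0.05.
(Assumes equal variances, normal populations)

Pooled variance: s²_p = [26×6² + 27×9²]/(53) = 58.9245
s_p = 7.6762
SE = s_p×√(1/n₁ + 1/n₂) = 7.6762×√(1/27 + 1/28) = 2.0705
t = (x̄₁ - x̄₂)/SE = (71 - 67)/2.0705 = 1.9319
df = 53, t-critical = ±2.006
Decision: fail to reject H₀

Answer: t = 1.9319, fail to reject H₀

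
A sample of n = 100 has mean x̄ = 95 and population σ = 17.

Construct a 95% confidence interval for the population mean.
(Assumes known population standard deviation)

Confidence level: 95%, α = 0.05
z_0.025 = 1.960
SE = σ/√n = 17/√100 = 1.7000
Margin of error = 1.960 × 1.7000 = 3.3320
CI: x̄ ± margin = 95 ± 3.3320
CI: (91.6680, 98.3320)

Answer: (91.6680, 98.3320)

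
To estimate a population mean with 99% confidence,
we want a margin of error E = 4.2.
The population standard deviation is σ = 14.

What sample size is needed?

z_0.005 = 2.576
n = (z×σ/E)² = (2.576×14/4.2)²
n = 73.7308
Round up: n = 74

Answer: n = 74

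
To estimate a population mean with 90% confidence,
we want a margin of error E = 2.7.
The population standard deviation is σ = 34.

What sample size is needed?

z_0.05 = 1.645
n = (z×σ/E)² = (1.645×34/2.7)²
n = 429.1036
Round up: n = 430

Answer: n = 430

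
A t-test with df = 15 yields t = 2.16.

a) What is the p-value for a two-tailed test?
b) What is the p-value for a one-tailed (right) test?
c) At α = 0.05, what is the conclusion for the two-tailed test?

Using t-distribution with df = 15:
a) Two-tailed: p = 2×P(T > 2.16) = 0.0474
b) One-tailed: p = P(T > 2.16) = 0.0237
c) 0.0474 < 0.05, reject H₀

Answer: a) 0.0474, b) 0.0237, c) reject H₀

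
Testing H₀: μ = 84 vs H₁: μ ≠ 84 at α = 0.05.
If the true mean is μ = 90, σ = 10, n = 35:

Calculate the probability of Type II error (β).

SE = σ/√n = 10/√35 = 1.6903
Critical values: μ₀ ± z_0.025×SE = 84 ± 1.960×1.6903
Acceptance region: (80.6870, 87.3130)
Under H₁ (μ = 90): z_high = (87.3130 - 90)/1.6903 = -1.5897, z_low = (80.6870 - 90)/1.6903 = -5.5097
β = P(not reject | H₁) = Φ(-1.5897) - Φ(-5.5097) ≈ 0.0560

Answer: β ≈ 0.0560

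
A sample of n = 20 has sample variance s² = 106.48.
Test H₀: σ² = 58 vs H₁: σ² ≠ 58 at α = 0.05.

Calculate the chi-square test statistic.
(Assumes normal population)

Answer: χ² = 34.8814, reject H₀

Derivation:
df = n - 1 = 19
χ² = (n-1)s²/σ₀² = 19×106.48/58 = 34.8814
Critical values: χ²_{0.975,19} = 8.907, χ²_{0.025,19} = 32.852
Rejection region: χ² < 8.907 or χ² > 32.852
Decision: reject H₀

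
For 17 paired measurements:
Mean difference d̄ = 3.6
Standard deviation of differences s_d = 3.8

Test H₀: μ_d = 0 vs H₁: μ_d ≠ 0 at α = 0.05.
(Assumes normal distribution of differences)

df = n - 1 = 16
SE = s_d/√n = 3.8/√17 = 0.9216
t = d̄/SE = 3.6/0.9216 = 3.9062
Critical value: t_{0.025,16} = ±2.120
p-value ≈ 0.0013
Decision: reject H₀

Answer: t = 3.9062, reject H₀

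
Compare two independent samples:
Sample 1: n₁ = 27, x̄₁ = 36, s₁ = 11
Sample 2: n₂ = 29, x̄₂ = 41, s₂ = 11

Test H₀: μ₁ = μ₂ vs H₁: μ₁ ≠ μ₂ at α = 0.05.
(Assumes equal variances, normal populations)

Pooled variance: s²_p = [26×11² + 28×11²]/(54) = 121.0000
s_p = 11.0000
SE = s_p×√(1/n₁ + 1/n₂) = 11.0000×√(1/27 + 1/29) = 2.9418
t = (x̄₁ - x̄₂)/SE = (36 - 41)/2.9418 = -1.6996
df = 54, t-critical = ±2.005
Decision: fail to reject H₀

Answer: t = -1.6996, fail to reject H₀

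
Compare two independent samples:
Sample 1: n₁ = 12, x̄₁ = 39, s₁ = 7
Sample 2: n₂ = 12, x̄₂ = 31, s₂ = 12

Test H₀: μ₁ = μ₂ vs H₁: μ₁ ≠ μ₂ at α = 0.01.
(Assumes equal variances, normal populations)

Pooled variance: s²_p = [11×7² + 11×12²]/(22) = 96.5000
s_p = 9.8234
SE = s_p×√(1/n₁ + 1/n₂) = 9.8234×√(1/12 + 1/12) = 4.0104
t = (x̄₁ - x̄₂)/SE = (39 - 31)/4.0104 = 1.9948
df = 22, t-critical = ±2.819
Decision: fail to reject H₀

Answer: t = 1.9948, fail to reject H₀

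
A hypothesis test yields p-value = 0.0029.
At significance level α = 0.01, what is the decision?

Compare p-value to α:
0.0029 < 0.01
Decision: reject H₀

Answer: reject H₀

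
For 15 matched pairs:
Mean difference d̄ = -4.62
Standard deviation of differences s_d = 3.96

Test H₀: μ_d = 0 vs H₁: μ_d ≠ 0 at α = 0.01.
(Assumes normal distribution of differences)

Answer: t = -4.5183, reject H₀

Derivation:
df = n - 1 = 14
SE = s_d/√n = 3.96/√15 = 1.0225
t = d̄/SE = -4.62/1.0225 = -4.5183
Critical value: t_{0.005,14} = ±2.977
p-value ≈ 0.0005
Decision: reject H₀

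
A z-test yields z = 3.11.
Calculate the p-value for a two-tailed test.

Answer: p-value ≈ 0.0019

Derivation:
For z = 3.11:
p = 2×P(Z > |3.11|) = 2×(1 - Φ(3.11)) = 0.0019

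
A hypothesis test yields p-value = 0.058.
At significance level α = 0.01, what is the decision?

Compare p-value to α:
0.058 ≥ 0.01
Decision: fail to reject H₀

Answer: fail to reject H₀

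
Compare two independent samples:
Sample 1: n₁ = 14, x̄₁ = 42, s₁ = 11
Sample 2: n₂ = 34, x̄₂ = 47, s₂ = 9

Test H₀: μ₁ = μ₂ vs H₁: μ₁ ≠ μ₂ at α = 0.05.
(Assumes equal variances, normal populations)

Answer: t = -1.6389, fail to reject H₀

Derivation:
Pooled variance: s²_p = [13×11² + 33×9²]/(46) = 92.3043
s_p = 9.6075
SE = s_p×√(1/n₁ + 1/n₂) = 9.6075×√(1/14 + 1/34) = 3.0509
t = (x̄₁ - x̄₂)/SE = (42 - 47)/3.0509 = -1.6389
df = 46, t-critical = ±2.013
Decision: fail to reject H₀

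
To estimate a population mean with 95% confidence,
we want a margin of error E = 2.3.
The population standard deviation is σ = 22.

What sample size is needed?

z_0.025 = 1.960
n = (z×σ/E)² = (1.960×22/2.3)²
n = 351.4810
Round up: n = 352

Answer: n = 352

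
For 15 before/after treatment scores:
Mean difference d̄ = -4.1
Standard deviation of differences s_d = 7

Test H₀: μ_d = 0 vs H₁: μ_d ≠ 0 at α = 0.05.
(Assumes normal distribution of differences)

df = n - 1 = 14
SE = s_d/√n = 7/√15 = 1.8074
t = d̄/SE = -4.1/1.8074 = -2.2685
Critical value: t_{0.025,14} = ±2.145
p-value ≈ 0.0396
Decision: reject H₀

Answer: t = -2.2685, reject H₀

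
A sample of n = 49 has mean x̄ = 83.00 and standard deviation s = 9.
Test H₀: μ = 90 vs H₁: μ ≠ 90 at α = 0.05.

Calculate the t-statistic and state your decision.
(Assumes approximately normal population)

df = n - 1 = 48
SE = s/√n = 9/√49 = 1.2857
t = (x̄ - μ₀)/SE = (83.00 - 90)/1.2857 = -5.4445
Critical value: t_{0.025,48} = ±2.011
p-value < 0.0001
Decision: reject H₀

Answer: t = -5.4445, reject H₀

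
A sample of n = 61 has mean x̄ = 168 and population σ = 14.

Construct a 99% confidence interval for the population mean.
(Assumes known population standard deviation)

Answer: (163.3825, 172.6175)

Derivation:
Confidence level: 99%, α = 0.01
z_0.005 = 2.576
SE = σ/√n = 14/√61 = 1.7925
Margin of error = 2.576 × 1.7925 = 4.6175
CI: x̄ ± margin = 168 ± 4.6175
CI: (163.3825, 172.6175)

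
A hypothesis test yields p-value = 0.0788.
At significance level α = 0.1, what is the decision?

Answer: reject H₀

Derivation:
Compare p-value to α:
0.0788 < 0.1
Decision: reject H₀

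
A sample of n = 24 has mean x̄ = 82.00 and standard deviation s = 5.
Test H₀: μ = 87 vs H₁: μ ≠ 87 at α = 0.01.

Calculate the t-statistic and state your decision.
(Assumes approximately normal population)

df = n - 1 = 23
SE = s/√n = 5/√24 = 1.0206
t = (x̄ - μ₀)/SE = (82.00 - 87)/1.0206 = -4.8991
Critical value: t_{0.005,23} = ±2.807
p-value ≈ 0.0001
Decision: reject H₀

Answer: t = -4.8991, reject H₀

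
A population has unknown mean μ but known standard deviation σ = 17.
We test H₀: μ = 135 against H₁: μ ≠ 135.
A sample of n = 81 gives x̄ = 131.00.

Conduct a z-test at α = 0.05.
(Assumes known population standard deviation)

Standard error: SE = σ/√n = 17/√81 = 1.8889
z-statistic: z = (x̄ - μ₀)/SE = (131.00 - 135)/1.8889 = -2.1176
Critical value: ±1.960
p-value = 0.0342
Decision: reject H₀

Answer: z = -2.1176, reject H₀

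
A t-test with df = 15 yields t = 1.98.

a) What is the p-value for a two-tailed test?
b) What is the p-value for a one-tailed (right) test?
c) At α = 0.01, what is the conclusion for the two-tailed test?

Using t-distribution with df = 15:
a) Two-tailed: p = 2×P(T > 1.98) = 0.0664
b) One-tailed: p = P(T > 1.98) = 0.0332
c) 0.0664 ≥ 0.01, fail to reject H₀

Answer: a) 0.0664, b) 0.0332, c) fail to reject H₀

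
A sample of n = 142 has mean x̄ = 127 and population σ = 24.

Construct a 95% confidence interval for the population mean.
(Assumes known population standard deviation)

Confidence level: 95%, α = 0.05
z_0.025 = 1.960
SE = σ/√n = 24/√142 = 2.0140
Margin of error = 1.960 × 2.0140 = 3.9474
CI: x̄ ± margin = 127 ± 3.9474
CI: (123.0526, 130.9474)

Answer: (123.0526, 130.9474)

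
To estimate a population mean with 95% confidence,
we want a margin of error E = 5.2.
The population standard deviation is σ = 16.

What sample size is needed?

z_0.025 = 1.960
n = (z×σ/E)² = (1.960×16/5.2)²
n = 36.3702
Round up: n = 37

Answer: n = 37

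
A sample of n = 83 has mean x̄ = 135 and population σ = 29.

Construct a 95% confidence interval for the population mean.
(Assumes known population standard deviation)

Answer: (128.7609, 141.2391)

Derivation:
Confidence level: 95%, α = 0.05
z_0.025 = 1.960
SE = σ/√n = 29/√83 = 3.1832
Margin of error = 1.960 × 3.1832 = 6.2391
CI: x̄ ± margin = 135 ± 6.2391
CI: (128.7609, 141.2391)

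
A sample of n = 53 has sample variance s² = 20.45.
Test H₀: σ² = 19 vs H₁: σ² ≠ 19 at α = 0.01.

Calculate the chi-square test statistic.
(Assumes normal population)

df = n - 1 = 52
χ² = (n-1)s²/σ₀² = 52×20.45/19 = 55.9684
Critical values: χ²_{0.995,52} = 29.481, χ²_{0.005,52} = 82.001
Rejection region: χ² < 29.481 or χ² > 82.001
Decision: fail to reject H₀

Answer: χ² = 55.9684, fail to reject H₀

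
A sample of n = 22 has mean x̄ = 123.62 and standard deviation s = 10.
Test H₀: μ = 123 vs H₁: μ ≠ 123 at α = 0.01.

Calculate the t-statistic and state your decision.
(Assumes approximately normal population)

Answer: t = 0.2908, fail to reject H₀

Derivation:
df = n - 1 = 21
SE = s/√n = 10/√22 = 2.1320
t = (x̄ - μ₀)/SE = (123.62 - 123)/2.1320 = 0.2908
Critical value: t_{0.005,21} = ±2.831
p-value ≈ 0.7741
Decision: fail to reject H₀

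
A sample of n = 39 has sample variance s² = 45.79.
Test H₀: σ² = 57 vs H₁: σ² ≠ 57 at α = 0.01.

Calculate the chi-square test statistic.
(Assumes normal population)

Answer: χ² = 30.5267, fail to reject H₀

Derivation:
df = n - 1 = 38
χ² = (n-1)s²/σ₀² = 38×45.79/57 = 30.5267
Critical values: χ²_{0.995,38} = 19.289, χ²_{0.005,38} = 64.181
Rejection region: χ² < 19.289 or χ² > 64.181
Decision: fail to reject H₀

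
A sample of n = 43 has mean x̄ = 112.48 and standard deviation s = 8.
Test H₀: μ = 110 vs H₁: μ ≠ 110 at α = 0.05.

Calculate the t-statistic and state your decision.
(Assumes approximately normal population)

Answer: t = 2.0328, reject H₀

Derivation:
df = n - 1 = 42
SE = s/√n = 8/√43 = 1.2200
t = (x̄ - μ₀)/SE = (112.48 - 110)/1.2200 = 2.0328
Critical value: t_{0.025,42} = ±2.018
p-value ≈ 0.0484
Decision: reject H₀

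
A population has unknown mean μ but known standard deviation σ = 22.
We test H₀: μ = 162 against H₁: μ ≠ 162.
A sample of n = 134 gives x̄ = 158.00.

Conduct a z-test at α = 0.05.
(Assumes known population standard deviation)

Standard error: SE = σ/√n = 22/√134 = 1.9005
z-statistic: z = (x̄ - μ₀)/SE = (158.00 - 162)/1.9005 = -2.1047
Critical value: ±1.960
p-value = 0.0353
Decision: reject H₀

Answer: z = -2.1047, reject H₀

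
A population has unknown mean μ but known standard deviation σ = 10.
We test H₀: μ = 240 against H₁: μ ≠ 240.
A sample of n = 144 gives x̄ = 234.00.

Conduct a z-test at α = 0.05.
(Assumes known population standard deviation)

Answer: z = -7.2003, reject H₀

Derivation:
Standard error: SE = σ/√n = 10/√144 = 0.8333
z-statistic: z = (x̄ - μ₀)/SE = (234.00 - 240)/0.8333 = -7.2003
Critical value: ±1.960
p-value < 0.0001
Decision: reject H₀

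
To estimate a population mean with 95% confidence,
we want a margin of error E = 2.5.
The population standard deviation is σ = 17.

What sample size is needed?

z_0.025 = 1.960
n = (z×σ/E)² = (1.960×17/2.5)²
n = 177.6356
Round up: n = 178

Answer: n = 178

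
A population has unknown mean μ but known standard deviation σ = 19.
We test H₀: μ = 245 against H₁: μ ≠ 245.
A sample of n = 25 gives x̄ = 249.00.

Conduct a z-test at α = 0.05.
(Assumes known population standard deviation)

Answer: z = 1.0526, fail to reject H₀

Derivation:
Standard error: SE = σ/√n = 19/√25 = 3.8000
z-statistic: z = (x̄ - μ₀)/SE = (249.00 - 245)/3.8000 = 1.0526
Critical value: ±1.960
p-value = 0.2925
Decision: fail to reject H₀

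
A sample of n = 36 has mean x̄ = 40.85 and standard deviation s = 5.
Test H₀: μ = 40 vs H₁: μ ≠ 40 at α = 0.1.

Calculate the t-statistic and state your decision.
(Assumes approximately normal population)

df = n - 1 = 35
SE = s/√n = 5/√36 = 0.8333
t = (x̄ - μ₀)/SE = (40.85 - 40)/0.8333 = 1.0200
Critical value: t_{0.05,35} = ±1.690
p-value ≈ 0.3147
Decision: fail to reject H₀

Answer: t = 1.0200, fail to reject H₀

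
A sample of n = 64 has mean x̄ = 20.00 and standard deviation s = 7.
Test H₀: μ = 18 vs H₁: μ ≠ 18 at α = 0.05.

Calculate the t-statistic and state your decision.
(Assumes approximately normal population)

Answer: t = 2.2857, reject H₀

Derivation:
df = n - 1 = 63
SE = s/√n = 7/√64 = 0.8750
t = (x̄ - μ₀)/SE = (20.00 - 18)/0.8750 = 2.2857
Critical value: t_{0.025,63} = ±1.998
p-value ≈ 0.0256
Decision: reject H₀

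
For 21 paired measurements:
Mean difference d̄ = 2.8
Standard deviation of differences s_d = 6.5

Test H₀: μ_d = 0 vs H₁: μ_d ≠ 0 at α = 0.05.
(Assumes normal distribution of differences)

Answer: t = 1.9741, fail to reject H₀

Derivation:
df = n - 1 = 20
SE = s_d/√n = 6.5/√21 = 1.4184
t = d̄/SE = 2.8/1.4184 = 1.9741
Critical value: t_{0.025,20} = ±2.086
p-value ≈ 0.0623
Decision: fail to reject H₀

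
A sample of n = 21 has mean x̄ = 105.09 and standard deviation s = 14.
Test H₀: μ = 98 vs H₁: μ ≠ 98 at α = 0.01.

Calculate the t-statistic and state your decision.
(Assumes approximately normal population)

df = n - 1 = 20
SE = s/√n = 14/√21 = 3.0551
t = (x̄ - μ₀)/SE = (105.09 - 98)/3.0551 = 2.3207
Critical value: t_{0.005,20} = ±2.845
p-value ≈ 0.0310
Decision: fail to reject H₀

Answer: t = 2.3207, fail to reject H₀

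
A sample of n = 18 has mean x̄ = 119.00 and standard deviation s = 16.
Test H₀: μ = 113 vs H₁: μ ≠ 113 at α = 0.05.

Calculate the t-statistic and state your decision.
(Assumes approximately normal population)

df = n - 1 = 17
SE = s/√n = 16/√18 = 3.7712
t = (x̄ - μ₀)/SE = (119.00 - 113)/3.7712 = 1.5910
Critical value: t_{0.025,17} = ±2.110
p-value ≈ 0.1300
Decision: fail to reject H₀

Answer: t = 1.5910, fail to reject H₀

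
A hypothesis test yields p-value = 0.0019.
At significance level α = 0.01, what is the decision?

Answer: reject H₀

Derivation:
Compare p-value to α:
0.0019 < 0.01
Decision: reject H₀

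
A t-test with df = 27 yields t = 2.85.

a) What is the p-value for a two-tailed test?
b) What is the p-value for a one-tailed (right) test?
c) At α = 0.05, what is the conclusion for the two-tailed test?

Answer: a) 0.0083, b) 0.0041, c) reject H₀

Derivation:
Using t-distribution with df = 27:
a) Two-tailed: p = 2×P(T > 2.85) = 0.0083
b) One-tailed: p = P(T > 2.85) = 0.0041
c) 0.0083 < 0.05, reject H₀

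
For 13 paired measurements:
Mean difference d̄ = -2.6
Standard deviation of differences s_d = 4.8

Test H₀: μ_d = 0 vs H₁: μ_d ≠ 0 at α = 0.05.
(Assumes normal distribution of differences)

df = n - 1 = 12
SE = s_d/√n = 4.8/√13 = 1.3313
t = d̄/SE = -2.6/1.3313 = -1.9530
Critical value: t_{0.025,12} = ±2.179
p-value ≈ 0.0745
Decision: fail to reject H₀

Answer: t = -1.9530, fail to reject H₀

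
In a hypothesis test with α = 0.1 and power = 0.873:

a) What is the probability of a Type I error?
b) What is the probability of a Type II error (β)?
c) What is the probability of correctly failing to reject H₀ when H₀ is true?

Answer: a) 0.1, b) 0.127, c) 0.9

Derivation:
a) Type I error probability = α = 0.1
b) Power = P(reject H₀ | H₁ true) = 1 - β = 0.873, so Type II error probability = β = 1 - Power = 0.127
c) P(fail to reject H₀ | H₀ true) = 1 - α = 0.9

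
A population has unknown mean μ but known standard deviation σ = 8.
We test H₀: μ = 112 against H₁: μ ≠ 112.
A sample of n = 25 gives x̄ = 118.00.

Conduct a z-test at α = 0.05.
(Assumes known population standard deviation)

Standard error: SE = σ/√n = 8/√25 = 1.6000
z-statistic: z = (x̄ - μ₀)/SE = (118.00 - 112)/1.6000 = 3.7500
Critical value: ±1.960
p-value = 0.0002
Decision: reject H₀

Answer: z = 3.7500, reject H₀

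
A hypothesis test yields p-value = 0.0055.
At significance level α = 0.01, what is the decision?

Compare p-value to α:
0.0055 < 0.01
Decision: reject H₀

Answer: reject H₀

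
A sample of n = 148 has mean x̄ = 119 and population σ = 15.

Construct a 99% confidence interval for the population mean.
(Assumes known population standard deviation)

Answer: (115.8238, 122.1762)

Derivation:
Confidence level: 99%, α = 0.01
z_0.005 = 2.576
SE = σ/√n = 15/√148 = 1.2330
Margin of error = 2.576 × 1.2330 = 3.1762
CI: x̄ ± margin = 119 ± 3.1762
CI: (115.8238, 122.1762)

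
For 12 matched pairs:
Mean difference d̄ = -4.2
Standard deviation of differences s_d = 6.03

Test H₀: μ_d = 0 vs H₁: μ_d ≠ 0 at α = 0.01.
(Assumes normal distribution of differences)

Answer: t = -2.4128, fail to reject H₀

Derivation:
df = n - 1 = 11
SE = s_d/√n = 6.03/√12 = 1.7407
t = d̄/SE = -4.2/1.7407 = -2.4128
Critical value: t_{0.005,11} = ±3.106
p-value ≈ 0.0344
Decision: fail to reject H₀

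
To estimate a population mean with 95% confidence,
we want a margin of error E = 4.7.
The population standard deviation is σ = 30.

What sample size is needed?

z_0.025 = 1.960
n = (z×σ/E)² = (1.960×30/4.7)²
n = 156.5161
Round up: n = 157

Answer: n = 157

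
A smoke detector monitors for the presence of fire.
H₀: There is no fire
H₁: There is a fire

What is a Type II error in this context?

Type I error: rejecting H₀ when it is actually true (false positive).
Type II error: failing to reject H₀ when H₁ is actually true (false negative).

Answer: The alarm fails to sound when there actually is a fire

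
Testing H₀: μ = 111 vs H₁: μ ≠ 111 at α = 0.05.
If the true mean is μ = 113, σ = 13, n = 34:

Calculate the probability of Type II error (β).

SE = σ/√n = 13/√34 = 2.2295
Critical values: μ₀ ± z_0.025×SE = 111 ± 1.960×2.2295
Acceptance region: (106.6302, 115.3698)
Under H₁ (μ = 113): z_high = (115.3698 - 113)/2.2295 = 1.0629, z_low = (106.6302 - 113)/2.2295 = -2.8571
β = P(not reject | H₁) = Φ(1.0629) - Φ(-2.8571) ≈ 0.8539

Answer: β ≈ 0.8539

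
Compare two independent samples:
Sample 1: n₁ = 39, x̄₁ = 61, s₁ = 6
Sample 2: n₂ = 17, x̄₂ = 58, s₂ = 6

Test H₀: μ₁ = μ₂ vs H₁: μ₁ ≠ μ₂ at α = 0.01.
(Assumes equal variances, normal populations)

Pooled variance: s²_p = [38×6² + 16×6²]/(54) = 36.0000
s_p = 6.0000
SE = s_p×√(1/n₁ + 1/n₂) = 6.0000×√(1/39 + 1/17) = 1.7438
t = (x̄₁ - x̄₂)/SE = (61 - 58)/1.7438 = 1.7204
df = 54, t-critical = ±2.670
Decision: fail to reject H₀

Answer: t = 1.7204, fail to reject H₀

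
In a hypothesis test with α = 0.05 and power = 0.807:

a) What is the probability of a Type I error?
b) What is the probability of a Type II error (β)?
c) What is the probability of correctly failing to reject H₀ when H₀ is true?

Answer: a) 0.05, b) 0.193, c) 0.95

Derivation:
a) Type I error probability = α = 0.05
b) Power = P(reject H₀ | H₁ true) = 1 - β = 0.807, so Type II error probability = β = 1 - Power = 0.193
c) P(fail to reject H₀ | H₀ true) = 1 - α = 0.95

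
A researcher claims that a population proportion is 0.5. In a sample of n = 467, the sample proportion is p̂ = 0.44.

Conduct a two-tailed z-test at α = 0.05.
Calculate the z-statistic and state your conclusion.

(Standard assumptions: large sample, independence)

H₀: p = 0.5, H₁: p ≠ 0.5
Standard error: SE = √(p₀(1-p₀)/n) = √(0.5×0.5/467) = 0.023137
z-statistic: z = (p̂ - p₀)/SE = (0.44 - 0.5)/0.023137 = -2.5932
Critical value: z_0.025 = ±1.960
p-value = 0.0095
Decision: reject H₀ at α = 0.05

Answer: z = -2.5932, reject H₀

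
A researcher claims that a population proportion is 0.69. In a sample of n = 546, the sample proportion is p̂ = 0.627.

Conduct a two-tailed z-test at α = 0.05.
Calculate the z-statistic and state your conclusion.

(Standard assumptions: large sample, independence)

Answer: z = -3.1829, reject H₀

Derivation:
H₀: p = 0.69, H₁: p ≠ 0.69
Standard error: SE = √(p₀(1-p₀)/n) = √(0.69×0.31/546) = 0.019793
z-statistic: z = (p̂ - p₀)/SE = (0.627 - 0.69)/0.019793 = -3.1829
Critical value: z_0.025 = ±1.960
p-value = 0.0015
Decision: reject H₀ at α = 0.05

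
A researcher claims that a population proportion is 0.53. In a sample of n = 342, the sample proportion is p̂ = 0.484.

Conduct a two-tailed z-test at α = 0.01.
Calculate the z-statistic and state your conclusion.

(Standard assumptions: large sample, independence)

H₀: p = 0.53, H₁: p ≠ 0.53
Standard error: SE = √(p₀(1-p₀)/n) = √(0.53×0.47/342) = 0.026988
z-statistic: z = (p̂ - p₀)/SE = (0.484 - 0.53)/0.026988 = -1.7045
Critical value: z_0.005 = ±2.576
p-value = 0.0883
Decision: fail to reject H₀ at α = 0.01

Answer: z = -1.7045, fail to reject H₀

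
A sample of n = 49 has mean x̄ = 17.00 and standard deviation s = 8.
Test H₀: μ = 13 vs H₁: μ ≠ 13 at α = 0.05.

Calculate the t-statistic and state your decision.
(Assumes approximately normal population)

Answer: t = 3.4999, reject H₀

Derivation:
df = n - 1 = 48
SE = s/√n = 8/√49 = 1.1429
t = (x̄ - μ₀)/SE = (17.00 - 13)/1.1429 = 3.4999
Critical value: t_{0.025,48} = ±2.011
p-value ≈ 0.0010
Decision: reject H₀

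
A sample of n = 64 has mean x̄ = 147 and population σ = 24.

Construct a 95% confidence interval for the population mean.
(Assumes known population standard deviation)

Answer: (141.1200, 152.8800)

Derivation:
Confidence level: 95%, α = 0.05
z_0.025 = 1.960
SE = σ/√n = 24/√64 = 3.0000
Margin of error = 1.960 × 3.0000 = 5.8800
CI: x̄ ± margin = 147 ± 5.8800
CI: (141.1200, 152.8800)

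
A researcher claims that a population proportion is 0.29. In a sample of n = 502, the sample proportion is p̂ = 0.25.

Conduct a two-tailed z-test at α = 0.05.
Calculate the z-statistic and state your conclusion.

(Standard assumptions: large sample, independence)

H₀: p = 0.29, H₁: p ≠ 0.29
Standard error: SE = √(p₀(1-p₀)/n) = √(0.29×0.71/502) = 0.020252
z-statistic: z = (p̂ - p₀)/SE = (0.25 - 0.29)/0.020252 = -1.9751
Critical value: z_0.025 = ±1.960
p-value = 0.0483
Decision: reject H₀ at α = 0.05

Answer: z = -1.9751, reject H₀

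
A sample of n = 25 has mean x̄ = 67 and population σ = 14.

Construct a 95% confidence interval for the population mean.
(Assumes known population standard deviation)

Answer: (61.5120, 72.4880)

Derivation:
Confidence level: 95%, α = 0.05
z_0.025 = 1.960
SE = σ/√n = 14/√25 = 2.8000
Margin of error = 1.960 × 2.8000 = 5.4880
CI: x̄ ± margin = 67 ± 5.4880
CI: (61.5120, 72.4880)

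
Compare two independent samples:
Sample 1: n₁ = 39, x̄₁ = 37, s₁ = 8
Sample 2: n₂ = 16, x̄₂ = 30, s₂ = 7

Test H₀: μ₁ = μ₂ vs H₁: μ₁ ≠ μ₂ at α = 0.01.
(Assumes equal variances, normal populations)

Answer: t = 3.0501, reject H₀

Derivation:
Pooled variance: s²_p = [38×8² + 15×7²]/(53) = 59.7547
s_p = 7.7301
SE = s_p×√(1/n₁ + 1/n₂) = 7.7301×√(1/39 + 1/16) = 2.2950
t = (x̄₁ - x̄₂)/SE = (37 - 30)/2.2950 = 3.0501
df = 53, t-critical = ±2.672
Decision: reject H₀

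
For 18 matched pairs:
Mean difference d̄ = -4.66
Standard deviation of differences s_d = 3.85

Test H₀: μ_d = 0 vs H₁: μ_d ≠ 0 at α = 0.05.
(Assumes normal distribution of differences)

df = n - 1 = 17
SE = s_d/√n = 3.85/√18 = 0.9075
t = d̄/SE = -4.66/0.9075 = -5.1350
Critical value: t_{0.025,17} = ±2.110
p-value ≈ 0.0001
Decision: reject H₀

Answer: t = -5.1350, reject H₀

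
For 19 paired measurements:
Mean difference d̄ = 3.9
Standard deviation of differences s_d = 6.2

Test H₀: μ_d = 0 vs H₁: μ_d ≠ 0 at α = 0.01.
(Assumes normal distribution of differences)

Answer: t = 2.7418, fail to reject H₀

Derivation:
df = n - 1 = 18
SE = s_d/√n = 6.2/√19 = 1.4224
t = d̄/SE = 3.9/1.4224 = 2.7418
Critical value: t_{0.005,18} = ±2.878
p-value ≈ 0.0134
Decision: fail to reject H₀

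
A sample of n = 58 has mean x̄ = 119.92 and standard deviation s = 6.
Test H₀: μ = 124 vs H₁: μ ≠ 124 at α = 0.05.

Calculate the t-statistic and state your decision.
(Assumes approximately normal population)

Answer: t = -5.1790, reject H₀

Derivation:
df = n - 1 = 57
SE = s/√n = 6/√58 = 0.7878
t = (x̄ - μ₀)/SE = (119.92 - 124)/0.7878 = -5.1790
Critical value: t_{0.025,57} = ±2.002
p-value < 0.0001
Decision: reject H₀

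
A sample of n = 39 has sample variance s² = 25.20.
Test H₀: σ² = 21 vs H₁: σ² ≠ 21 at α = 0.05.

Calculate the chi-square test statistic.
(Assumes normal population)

Answer: χ² = 45.6000, fail to reject H₀

Derivation:
df = n - 1 = 38
χ² = (n-1)s²/σ₀² = 38×25.20/21 = 45.6000
Critical values: χ²_{0.975,38} = 22.878, χ²_{0.025,38} = 56.896
Rejection region: χ² < 22.878 or χ² > 56.896
Decision: fail to reject H₀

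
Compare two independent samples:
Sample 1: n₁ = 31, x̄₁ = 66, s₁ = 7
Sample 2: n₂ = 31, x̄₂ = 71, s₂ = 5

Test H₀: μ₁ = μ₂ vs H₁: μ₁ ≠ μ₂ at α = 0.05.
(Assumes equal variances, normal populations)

Answer: t = -3.2362, reject H₀

Derivation:
Pooled variance: s²_p = [30×7² + 30×5²]/(60) = 37.0000
s_p = 6.0828
SE = s_p×√(1/n₁ + 1/n₂) = 6.0828×√(1/31 + 1/31) = 1.5450
t = (x̄₁ - x̄₂)/SE = (66 - 71)/1.5450 = -3.2362
df = 60, t-critical = ±2.000
Decision: reject H₀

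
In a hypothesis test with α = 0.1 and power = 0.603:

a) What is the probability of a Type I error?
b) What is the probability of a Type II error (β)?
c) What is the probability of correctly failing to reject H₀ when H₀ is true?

Answer: a) 0.1, b) 0.397, c) 0.9

Derivation:
a) Type I error probability = α = 0.1
b) Power = P(reject H₀ | H₁ true) = 1 - β = 0.603, so Type II error probability = β = 1 - Power = 0.397
c) P(fail to reject H₀ | H₀ true) = 1 - α = 0.9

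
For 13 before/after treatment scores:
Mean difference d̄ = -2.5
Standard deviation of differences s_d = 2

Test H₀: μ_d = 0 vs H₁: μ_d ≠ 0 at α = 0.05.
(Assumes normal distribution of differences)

Answer: t = -4.5069, reject H₀

Derivation:
df = n - 1 = 12
SE = s_d/√n = 2/√13 = 0.5547
t = d̄/SE = -2.5/0.5547 = -4.5069
Critical value: t_{0.025,12} = ±2.179
p-value ≈ 0.0007
Decision: reject H₀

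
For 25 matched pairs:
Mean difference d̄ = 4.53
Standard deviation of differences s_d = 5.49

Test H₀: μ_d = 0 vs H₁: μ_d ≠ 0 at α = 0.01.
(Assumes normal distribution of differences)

Answer: t = 4.1257, reject H₀

Derivation:
df = n - 1 = 24
SE = s_d/√n = 5.49/√25 = 1.0980
t = d̄/SE = 4.53/1.0980 = 4.1257
Critical value: t_{0.005,24} = ±2.797
p-value ≈ 0.0004
Decision: reject H₀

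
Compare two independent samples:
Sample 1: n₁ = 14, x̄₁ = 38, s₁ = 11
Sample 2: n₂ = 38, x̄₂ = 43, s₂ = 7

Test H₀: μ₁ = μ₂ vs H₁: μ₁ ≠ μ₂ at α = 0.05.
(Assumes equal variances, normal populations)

Pooled variance: s²_p = [13×11² + 37×7²]/(50) = 67.7200
s_p = 8.2292
SE = s_p×√(1/n₁ + 1/n₂) = 8.2292×√(1/14 + 1/38) = 2.5728
t = (x̄₁ - x̄₂)/SE = (38 - 43)/2.5728 = -1.9434
df = 50, t-critical = ±2.009
Decision: fail to reject H₀

Answer: t = -1.9434, fail to reject H₀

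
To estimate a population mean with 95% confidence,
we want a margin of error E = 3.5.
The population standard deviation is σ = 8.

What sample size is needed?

z_0.025 = 1.960
n = (z×σ/E)² = (1.960×8/3.5)²
n = 20.0704
Round up: n = 21

Answer: n = 21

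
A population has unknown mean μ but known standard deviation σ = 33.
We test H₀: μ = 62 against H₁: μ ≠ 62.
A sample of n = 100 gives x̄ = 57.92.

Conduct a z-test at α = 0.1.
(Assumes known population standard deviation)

Answer: z = -1.2364, fail to reject H₀

Derivation:
Standard error: SE = σ/√n = 33/√100 = 3.3000
z-statistic: z = (x̄ - μ₀)/SE = (57.92 - 62)/3.3000 = -1.2364
Critical value: ±1.645
p-value = 0.2163
Decision: fail to reject H₀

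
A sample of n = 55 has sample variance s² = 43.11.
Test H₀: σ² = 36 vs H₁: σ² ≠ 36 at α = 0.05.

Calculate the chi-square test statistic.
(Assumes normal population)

df = n - 1 = 54
χ² = (n-1)s²/σ₀² = 54×43.11/36 = 64.6650
Critical values: χ²_{0.975,54} = 35.586, χ²_{0.025,54} = 76.192
Rejection region: χ² < 35.586 or χ² > 76.192
Decision: fail to reject H₀

Answer: χ² = 64.6650, fail to reject H₀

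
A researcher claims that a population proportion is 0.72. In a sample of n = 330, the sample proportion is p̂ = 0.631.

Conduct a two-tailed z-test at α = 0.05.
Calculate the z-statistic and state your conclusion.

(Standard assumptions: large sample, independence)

Answer: z = -3.6008, reject H₀

Derivation:
H₀: p = 0.72, H₁: p ≠ 0.72
Standard error: SE = √(p₀(1-p₀)/n) = √(0.72×0.28/330) = 0.024717
z-statistic: z = (p̂ - p₀)/SE = (0.631 - 0.72)/0.024717 = -3.6008
Critical value: z_0.025 = ±1.960
p-value = 0.0003
Decision: reject H₀ at α = 0.05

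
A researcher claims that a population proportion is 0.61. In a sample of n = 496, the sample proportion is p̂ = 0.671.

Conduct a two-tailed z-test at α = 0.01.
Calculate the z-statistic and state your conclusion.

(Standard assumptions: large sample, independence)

Answer: z = 2.7853, reject H₀

Derivation:
H₀: p = 0.61, H₁: p ≠ 0.61
Standard error: SE = √(p₀(1-p₀)/n) = √(0.61×0.39/496) = 0.021901
z-statistic: z = (p̂ - p₀)/SE = (0.671 - 0.61)/0.021901 = 2.7853
Critical value: z_0.005 = ±2.576
p-value = 0.0053
Decision: reject H₀ at α = 0.01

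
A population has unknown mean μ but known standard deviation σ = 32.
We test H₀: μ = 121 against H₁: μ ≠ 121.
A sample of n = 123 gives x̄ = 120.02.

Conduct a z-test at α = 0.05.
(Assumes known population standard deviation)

Standard error: SE = σ/√n = 32/√123 = 2.8853
z-statistic: z = (x̄ - μ₀)/SE = (120.02 - 121)/2.8853 = -0.3397
Critical value: ±1.960
p-value = 0.7341
Decision: fail to reject H₀

Answer: z = -0.3397, fail to reject H₀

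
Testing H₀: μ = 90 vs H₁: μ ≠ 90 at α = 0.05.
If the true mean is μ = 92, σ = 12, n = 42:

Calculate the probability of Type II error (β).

Answer: β ≈ 0.8093

Derivation:
SE = σ/√n = 12/√42 = 1.8516
Critical values: μ₀ ± z_0.025×SE = 90 ± 1.960×1.8516
Acceptance region: (86.3709, 93.6291)
Under H₁ (μ = 92): z_high = (93.6291 - 92)/1.8516 = 0.8798, z_low = (86.3709 - 92)/1.8516 = -3.0401
β = P(not reject | H₁) = Φ(0.8798) - Φ(-3.0401) ≈ 0.8093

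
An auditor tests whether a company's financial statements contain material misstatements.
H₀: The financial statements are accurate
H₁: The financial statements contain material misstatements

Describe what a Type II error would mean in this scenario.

Answer: Failing to detect material misstatements that are actually present

Derivation:
Type I error: rejecting H₀ when it is actually true (false positive).
Type II error: failing to reject H₀ when H₁ is actually true (false negative).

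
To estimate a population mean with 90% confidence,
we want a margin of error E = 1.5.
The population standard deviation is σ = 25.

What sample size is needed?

Answer: n = 752

Derivation:
z_0.05 = 1.645
n = (z×σ/E)² = (1.645×25/1.5)²
n = 751.6736
Round up: n = 752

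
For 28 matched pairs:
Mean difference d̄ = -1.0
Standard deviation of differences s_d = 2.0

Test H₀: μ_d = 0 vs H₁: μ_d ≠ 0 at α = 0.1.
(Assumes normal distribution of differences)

df = n - 1 = 27
SE = s_d/√n = 2.0/√28 = 0.3780
t = d̄/SE = -1.0/0.3780 = -2.6455
Critical value: t_{0.05,27} = ±1.703
p-value ≈ 0.0134
Decision: reject H₀

Answer: t = -2.6455, reject H₀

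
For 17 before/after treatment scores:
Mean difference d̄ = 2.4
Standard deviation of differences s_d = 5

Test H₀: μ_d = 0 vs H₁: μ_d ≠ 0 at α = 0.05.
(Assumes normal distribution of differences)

df = n - 1 = 16
SE = s_d/√n = 5/√17 = 1.2127
t = d̄/SE = 2.4/1.2127 = 1.9791
Critical value: t_{0.025,16} = ±2.120
p-value ≈ 0.0653
Decision: fail to reject H₀

Answer: t = 1.9791, fail to reject H₀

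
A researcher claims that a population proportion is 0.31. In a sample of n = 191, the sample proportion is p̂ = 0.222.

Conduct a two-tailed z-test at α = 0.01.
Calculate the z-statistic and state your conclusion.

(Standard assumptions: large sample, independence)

Answer: z = -2.6296, reject H₀

Derivation:
H₀: p = 0.31, H₁: p ≠ 0.31
Standard error: SE = √(p₀(1-p₀)/n) = √(0.31×0.69/191) = 0.033465
z-statistic: z = (p̂ - p₀)/SE = (0.222 - 0.31)/0.033465 = -2.6296
Critical value: z_0.005 = ±2.576
p-value = 0.0085
Decision: reject H₀ at α = 0.01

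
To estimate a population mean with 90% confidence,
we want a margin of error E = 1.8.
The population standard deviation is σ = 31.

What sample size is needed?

z_0.05 = 1.645
n = (z×σ/E)² = (1.645×31/1.8)²
n = 802.6204
Round up: n = 803

Answer: n = 803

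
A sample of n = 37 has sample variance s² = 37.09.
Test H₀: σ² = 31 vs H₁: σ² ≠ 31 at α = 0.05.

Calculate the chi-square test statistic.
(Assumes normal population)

Answer: χ² = 43.0723, fail to reject H₀

Derivation:
df = n - 1 = 36
χ² = (n-1)s²/σ₀² = 36×37.09/31 = 43.0723
Critical values: χ²_{0.975,36} = 21.336, χ²_{0.025,36} = 54.437
Rejection region: χ² < 21.336 or χ² > 54.437
Decision: fail to reject H₀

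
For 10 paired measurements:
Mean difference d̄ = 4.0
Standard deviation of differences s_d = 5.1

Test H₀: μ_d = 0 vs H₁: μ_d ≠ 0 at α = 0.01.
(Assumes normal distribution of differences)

df = n - 1 = 9
SE = s_d/√n = 5.1/√10 = 1.6128
t = d̄/SE = 4.0/1.6128 = 2.4802
Critical value: t_{0.005,9} = ±3.250
p-value ≈ 0.0350
Decision: fail to reject H₀

Answer: t = 2.4802, fail to reject H₀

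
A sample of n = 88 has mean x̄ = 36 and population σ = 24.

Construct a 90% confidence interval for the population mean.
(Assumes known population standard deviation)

Confidence level: 90%, α = 0.1
z_0.05 = 1.645
SE = σ/√n = 24/√88 = 2.5584
Margin of error = 1.645 × 2.5584 = 4.2086
CI: x̄ ± margin = 36 ± 4.2086
CI: (31.7914, 40.2086)

Answer: (31.7914, 40.2086)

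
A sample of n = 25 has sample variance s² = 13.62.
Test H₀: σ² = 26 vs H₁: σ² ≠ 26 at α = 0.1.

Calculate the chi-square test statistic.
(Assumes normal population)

Answer: χ² = 12.5723, reject H₀

Derivation:
df = n - 1 = 24
χ² = (n-1)s²/σ₀² = 24×13.62/26 = 12.5723
Critical values: χ²_{0.95,24} = 13.848, χ²_{0.05,24} = 36.415
Rejection region: χ² < 13.848 or χ² > 36.415
Decision: reject H₀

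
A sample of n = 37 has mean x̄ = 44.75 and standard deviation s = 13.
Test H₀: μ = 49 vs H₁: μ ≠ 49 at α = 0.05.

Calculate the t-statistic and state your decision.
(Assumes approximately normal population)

Answer: t = -1.9886, fail to reject H₀

Derivation:
df = n - 1 = 36
SE = s/√n = 13/√37 = 2.1372
t = (x̄ - μ₀)/SE = (44.75 - 49)/2.1372 = -1.9886
Critical value: t_{0.025,36} = ±2.028
p-value ≈ 0.0544
Decision: fail to reject H₀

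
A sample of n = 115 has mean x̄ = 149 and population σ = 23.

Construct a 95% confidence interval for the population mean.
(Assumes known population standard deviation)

Answer: (144.7962, 153.2038)

Derivation:
Confidence level: 95%, α = 0.05
z_0.025 = 1.960
SE = σ/√n = 23/√115 = 2.1448
Margin of error = 1.960 × 2.1448 = 4.2038
CI: x̄ ± margin = 149 ± 4.2038
CI: (144.7962, 153.2038)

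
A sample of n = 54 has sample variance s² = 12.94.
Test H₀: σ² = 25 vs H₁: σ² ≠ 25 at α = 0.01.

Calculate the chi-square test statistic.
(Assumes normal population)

df = n - 1 = 53
χ² = (n-1)s²/σ₀² = 53×12.94/25 = 27.4328
Critical values: χ²_{0.995,53} = 30.230, χ²_{0.005,53} = 83.253
Rejection region: χ² < 30.230 or χ² > 83.253
Decision: reject H₀

Answer: χ² = 27.4328, reject H₀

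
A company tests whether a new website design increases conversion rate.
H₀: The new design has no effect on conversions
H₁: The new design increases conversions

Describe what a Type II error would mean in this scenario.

Answer: Keeping the old design when the new one would have increased conversions

Derivation:
Type I error (α): Rejecting H₀ when H₀ is true
Type II error (β): Failing to reject H₀ when H₁ is true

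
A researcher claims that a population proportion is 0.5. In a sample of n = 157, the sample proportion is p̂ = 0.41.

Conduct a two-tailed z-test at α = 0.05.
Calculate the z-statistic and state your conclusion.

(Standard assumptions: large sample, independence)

H₀: p = 0.5, H₁: p ≠ 0.5
Standard error: SE = √(p₀(1-p₀)/n) = √(0.5×0.5/157) = 0.039904
z-statistic: z = (p̂ - p₀)/SE = (0.41 - 0.5)/0.039904 = -2.2554
Critical value: z_0.025 = ±1.960
p-value = 0.0241
Decision: reject H₀ at α = 0.05

Answer: z = -2.2554, reject H₀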